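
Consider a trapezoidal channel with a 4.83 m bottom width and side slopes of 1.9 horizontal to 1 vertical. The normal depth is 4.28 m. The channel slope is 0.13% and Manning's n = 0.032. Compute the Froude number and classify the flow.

With bottom width b = 4.83 m and side slope z = 1.9: A = (b + zy)y = (4.83 + 1.9×4.28)×4.28 = 55.48 m²; P = b + 2y√(1+z²) = 4.83 + 2×4.28×2.147 = 23.21 m.
Hydraulic radius R = A/P = 55.48/23.21 = 2.39 m.
V = (1/n) R^(2/3) √S = (1/0.032) × 2.39^(2/3) × √0.0013 = 2.014 m/s. Hydraulic depth D_h = A/T = 55.48/21.09 = 2.63 m.
Froude number Fr = V/√(g·D_h) = 2.014/√(9.81×2.63) = 0.397, which is less than 1, so the flow is subcritical.

subcritical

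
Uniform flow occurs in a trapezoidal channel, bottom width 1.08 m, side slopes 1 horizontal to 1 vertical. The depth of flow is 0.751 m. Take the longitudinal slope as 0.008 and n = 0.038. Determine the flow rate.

Q = 1.84 m³/s

With bottom width b = 1.08 m and side slope z = 1: A = (b + zy)y = (1.08 + 1×0.751)×0.751 = 1.375 m²; P = b + 2y√(1+z²) = 1.08 + 2×0.751×1.414 = 3.204 m.
Hydraulic radius R = A/P = 1.375/3.204 = 0.4292 m.
Manning's equation: Q = (1/n) A R^(2/3) S^(1/2) = (1/0.038) × 1.375 × 0.4292^(2/3) × 0.008^(1/2) = 1.84 m³/s.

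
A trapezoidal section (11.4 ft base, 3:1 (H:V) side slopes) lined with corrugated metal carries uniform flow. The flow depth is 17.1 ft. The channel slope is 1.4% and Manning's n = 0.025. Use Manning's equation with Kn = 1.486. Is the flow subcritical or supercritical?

With bottom width b = 11.4 ft and side slope z = 3: A = (b + zy)y = (11.4 + 3×17.1)×17.1 = 1072 ft²; P = b + 2y√(1+z²) = 11.4 + 2×17.1×3.162 = 119.5 ft.
Hydraulic radius R = A/P = 1072/119.5 = 8.968 ft.
V = (1.486/n) R^(2/3) √S = (1.486/0.025) × 8.968^(2/3) × √0.014 = 30.36 ft/s. Hydraulic depth D_h = A/T = 1072/114 = 9.405 ft.
Froude number Fr = V/√(g·D_h) = 30.36/√(32.2×9.405) = 1.74, which is greater than 1, so the flow is supercritical.

supercritical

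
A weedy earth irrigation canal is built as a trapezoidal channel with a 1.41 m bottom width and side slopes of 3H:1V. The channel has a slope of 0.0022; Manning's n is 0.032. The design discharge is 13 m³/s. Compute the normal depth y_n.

y_n = 1.59 m

Manning's equation rearranged: A R^(2/3) = nQ / (1·√S) = 0.032 × 13 / (√0.0022) = 8.869.
At y = 1.87 m: A R^(2/3) = 13.05 — high.
At y = 1.28 m: A R^(2/3) = 5.333 — low.
At y = 1.59 m: A R^(2/3) = 8.865 — matches.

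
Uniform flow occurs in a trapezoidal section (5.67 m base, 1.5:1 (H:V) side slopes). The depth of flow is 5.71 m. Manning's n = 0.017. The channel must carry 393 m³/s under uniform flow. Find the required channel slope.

With bottom width b = 5.67 m and side slope z = 1.5: A = (b + zy)y = (5.67 + 1.5×5.71)×5.71 = 81.28 m²; P = b + 2y√(1+z²) = 5.67 + 2×5.71×1.803 = 26.26 m.
Hydraulic radius R = A/P = 81.28/26.26 = 3.096 m.
From Manning's equation, S = [nQ / (1 A R^(2/3))]² = [0.017 × 393 / (1 × 81.28 × 3.096^(2/3))]² = 0.0015.

S = 0.0015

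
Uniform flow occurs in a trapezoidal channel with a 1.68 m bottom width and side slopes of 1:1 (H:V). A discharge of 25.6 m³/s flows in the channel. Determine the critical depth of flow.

At critical depth, Q² T / (g A³) = 1, i.e. A³/T = Q²/g = 25.6²/9.81 = 66.81.
Try y = 2.45 m: A³/T = 157.4 — too large.
Try y = 1.97 m: A³/T = 66.15 — ≈ 66.81.

y_c = 1.97 m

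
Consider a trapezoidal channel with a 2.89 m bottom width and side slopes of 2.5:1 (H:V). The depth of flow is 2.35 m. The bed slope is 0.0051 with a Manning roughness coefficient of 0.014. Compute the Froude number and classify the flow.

supercritical

With bottom width b = 2.89 m and side slope z = 2.5: A = (b + zy)y = (2.89 + 2.5×2.35)×2.35 = 20.6 m²; P = b + 2y√(1+z²) = 2.89 + 2×2.35×2.693 = 15.55 m.
Hydraulic radius R = A/P = 20.6/15.55 = 1.325 m.
V = (1/n) R^(2/3) √S = (1/0.014) × 1.325^(2/3) × √0.0051 = 6.154 m/s. Hydraulic depth D_h = A/T = 20.6/14.64 = 1.407 m.
Froude number Fr = V/√(g·D_h) = 6.154/√(9.81×1.407) = 1.66, which is greater than 1, so the flow is supercritical.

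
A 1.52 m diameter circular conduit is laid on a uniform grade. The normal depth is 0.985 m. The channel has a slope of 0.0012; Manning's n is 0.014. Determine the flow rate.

Q = 1.77 m³/s

For a circular section of diameter D = 1.52 m at depth y = 0.985 m, the central angle is θ = 2 arccos(1 − 2y/D) = 3.743 rad. Then A = (D²/8)(θ − sin θ) = 1.244 m² and P = Dθ/2 = 2.844 m.
Hydraulic radius R = A/P = 1.244/2.844 = 0.4374 m.
Manning's equation: Q = (1/n) A R^(2/3) S^(1/2) = (1/0.014) × 1.244 × 0.4374^(2/3) × 0.0012^(1/2) = 1.77 m³/s.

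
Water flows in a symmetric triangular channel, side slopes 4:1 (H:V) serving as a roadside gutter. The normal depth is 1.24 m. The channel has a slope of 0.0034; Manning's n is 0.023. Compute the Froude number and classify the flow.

subcritical

For a triangular section with side slope z = 4: A = zy² = 4×1.24² = 6.15 m²; P = 2y√(1+z²) = 2×1.24×4.123 = 10.23 m.
Hydraulic radius R = A/P = 6.15/10.23 = 0.6015 m.
V = (1/n) R^(2/3) √S = (1/0.023) × 0.6015^(2/3) × √0.0034 = 1.806 m/s. Hydraulic depth D_h = A/T = 6.15/9.92 = 0.62 m.
Froude number Fr = V/√(g·D_h) = 1.806/√(9.81×0.62) = 0.732, which is less than 1, so the flow is subcritical.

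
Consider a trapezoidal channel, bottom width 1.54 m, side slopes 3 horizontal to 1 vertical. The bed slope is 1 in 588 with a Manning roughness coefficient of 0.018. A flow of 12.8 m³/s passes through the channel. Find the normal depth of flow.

Manning's equation rearranged: A R^(2/3) = nQ / (1·√S) = 0.018 × 12.8 / (√0.001701) = 5.587.
Try y = 1.51 m: A R^(2/3) = 8.072 — over.
Try y = 0.966 m: A R^(2/3) = 2.914 — short.
Try y = 1.29 m: A R^(2/3) = 5.604 — ≈ 5.587.

y_n = 1.29 m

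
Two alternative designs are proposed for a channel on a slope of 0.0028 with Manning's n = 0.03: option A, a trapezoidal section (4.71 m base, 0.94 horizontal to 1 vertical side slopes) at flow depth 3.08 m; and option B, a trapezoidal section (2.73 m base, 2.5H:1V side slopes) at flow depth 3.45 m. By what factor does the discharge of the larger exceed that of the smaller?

1.71

Channel A: With bottom width b = 4.71 m and side slope z = 0.94: A = (b + zy)y = (4.71 + 0.94×3.08)×3.08 = 23.42 m²; P = b + 2y√(1+z²) = 4.71 + 2×3.08×1.372 = 13.16 m. Hydraulic radius R = A/P = 23.42/13.16 = 1.779 m. Q_A = (1/0.03)·23.42·1.779^(2/3)·√0.0028 = 60.67 m³/s.
Channel B: With bottom width b = 2.73 m and side slope z = 2.5: A = (b + zy)y = (2.73 + 2.5×3.45)×3.45 = 39.17 m²; P = b + 2y√(1+z²) = 2.73 + 2×3.45×2.693 = 21.31 m. Hydraulic radius R = A/P = 39.17/21.31 = 1.838 m. Q_B = (1/0.03)·39.17·1.838^(2/3)·√0.0028 = 103.7 m³/s.
The larger discharge is 103.7 m³/s and the smaller is 60.67 m³/s; the ratio is 1.71.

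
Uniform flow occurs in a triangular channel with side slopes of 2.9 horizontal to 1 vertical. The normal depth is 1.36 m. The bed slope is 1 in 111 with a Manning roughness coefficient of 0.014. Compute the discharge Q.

For a triangular section with side slope z = 2.9: A = zy² = 2.9×1.36² = 5.364 m²; P = 2y√(1+z²) = 2×1.36×3.068 = 8.344 m.
Hydraulic radius R = A/P = 5.364/8.344 = 0.6429 m.
Manning's equation: Q = (1/n) A R^(2/3) S^(1/2) = (1/0.014) × 5.364 × 0.6429^(2/3) × 0.009009^(1/2) = 27.1 m³/s.

Q = 27.1 m³/s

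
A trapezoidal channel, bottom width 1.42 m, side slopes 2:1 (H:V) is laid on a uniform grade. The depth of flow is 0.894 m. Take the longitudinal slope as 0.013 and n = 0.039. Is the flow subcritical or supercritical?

subcritical

With bottom width b = 1.42 m and side slope z = 2: A = (b + zy)y = (1.42 + 2×0.894)×0.894 = 2.868 m²; P = b + 2y√(1+z²) = 1.42 + 2×0.894×2.236 = 5.418 m.
Hydraulic radius R = A/P = 2.868/5.418 = 0.5293 m.
V = (1/n) R^(2/3) √S = (1/0.039) × 0.5293^(2/3) × √0.013 = 1.913 m/s. Hydraulic depth D_h = A/T = 2.868/4.996 = 0.574 m.
Froude number Fr = V/√(g·D_h) = 1.913/√(9.81×0.574) = 0.806, which is less than 1, so the flow is subcritical.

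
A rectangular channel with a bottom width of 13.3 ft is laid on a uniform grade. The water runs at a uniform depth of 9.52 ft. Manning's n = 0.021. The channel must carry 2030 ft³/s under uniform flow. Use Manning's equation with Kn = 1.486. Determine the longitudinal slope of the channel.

Flow area A = b·y = 13.3 × 9.52 = 126.6 ft². Wetted perimeter P = b + 2y = 13.3 + 2×9.52 = 32.34 ft.
Hydraulic radius R = A/P = 126.6/32.34 = 3.915 ft.
From Manning's equation, S = [nQ / (1.486 A R^(2/3))]² = [0.021 × 2030 / (1.486 × 126.6 × 3.915^(2/3))]² = 0.00832.

S = 0.00832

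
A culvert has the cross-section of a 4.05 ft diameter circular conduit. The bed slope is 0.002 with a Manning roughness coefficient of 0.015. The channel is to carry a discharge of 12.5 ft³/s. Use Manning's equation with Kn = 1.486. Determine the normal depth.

y_n = 1.28 ft

Manning's equation rearranged: A R^(2/3) = nQ / (1.486·√S) = 0.015 × 12.5 / (1.486 × √0.002) = 2.821.
At y = 0.977 ft: A R^(2/3) = 1.658 — too small.
At y = 1.53 ft: A R^(2/3) = 3.94 — too large.
At y = 1.28 ft: A R^(2/3) = 2.813 — matches.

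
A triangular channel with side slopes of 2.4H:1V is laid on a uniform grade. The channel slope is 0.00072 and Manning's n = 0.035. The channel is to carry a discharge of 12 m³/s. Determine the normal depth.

y_n = 2.45 m

Manning's equation rearranged: A R^(2/3) = nQ / (1·√S) = 0.035 × 12 / (√0.00072) = 15.65.
At y = 2.7 m: A R^(2/3) = 20.26 — high.
At y = 2.12 m: A R^(2/3) = 10.63 — low.
At y = 2.45 m: A R^(2/3) = 15.64 — close enough.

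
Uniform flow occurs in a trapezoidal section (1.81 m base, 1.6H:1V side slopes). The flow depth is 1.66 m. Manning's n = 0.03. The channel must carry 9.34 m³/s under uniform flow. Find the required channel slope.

S = 0.0016

With bottom width b = 1.81 m and side slope z = 1.6: A = (b + zy)y = (1.81 + 1.6×1.66)×1.66 = 7.414 m²; P = b + 2y√(1+z²) = 1.81 + 2×1.66×1.887 = 8.074 m.
Hydraulic radius R = A/P = 7.414/8.074 = 0.9182 m.
From Manning's equation, S = [nQ / (1 A R^(2/3))]² = [0.03 × 9.34 / (1 × 7.414 × 0.9182^(2/3))]² = 0.0016.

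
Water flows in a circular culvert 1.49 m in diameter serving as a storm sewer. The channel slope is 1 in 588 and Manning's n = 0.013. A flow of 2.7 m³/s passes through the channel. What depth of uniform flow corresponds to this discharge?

Manning's equation rearranged: A R^(2/3) = nQ / (1·√S) = 0.013 × 2.7 / (√0.001701) = 0.8511.
At y = 1.29 m: A R^(2/3) = 0.9422 — over.
At y = 0.981 m: A R^(2/3) = 0.6953 — short.
At y = 1.15 m: A R^(2/3) = 0.8502 — matches.

y_n = 1.15 m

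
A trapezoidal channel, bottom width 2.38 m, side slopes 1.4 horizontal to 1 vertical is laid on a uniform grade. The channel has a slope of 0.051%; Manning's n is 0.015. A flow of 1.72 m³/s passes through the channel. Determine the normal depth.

y_n = 0.61 m

Manning's equation rearranged: A R^(2/3) = nQ / (1·√S) = 0.015 × 1.72 / (√0.00051) = 1.142.
Trying y = 0.513 m: A R^(2/3) = 0.8388 — low.
Trying y = 0.61 m: A R^(2/3) = 1.142 — matches.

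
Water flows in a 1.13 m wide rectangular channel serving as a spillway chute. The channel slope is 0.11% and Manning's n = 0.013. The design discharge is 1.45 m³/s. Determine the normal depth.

y_n = 0.994 m

Manning's equation rearranged: A R^(2/3) = nQ / (1·√S) = 0.013 × 1.45 / (√0.0011) = 0.5683.
Try y = 0.851 m: A R^(2/3) = 0.468 — short.
Try y = 0.994 m: A R^(2/3) = 0.5687 — matches.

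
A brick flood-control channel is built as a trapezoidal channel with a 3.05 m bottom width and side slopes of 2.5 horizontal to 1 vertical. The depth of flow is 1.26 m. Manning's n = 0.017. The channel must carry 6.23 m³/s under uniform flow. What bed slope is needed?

With bottom width b = 3.05 m and side slope z = 2.5: A = (b + zy)y = (3.05 + 2.5×1.26)×1.26 = 7.812 m²; P = b + 2y√(1+z²) = 3.05 + 2×1.26×2.693 = 9.835 m.
Hydraulic radius R = A/P = 7.812/9.835 = 0.7943 m.
From Manning's equation, S = [nQ / (1 A R^(2/3))]² = [0.017 × 6.23 / (1 × 7.812 × 0.7943^(2/3))]² = 0.00025.

S = 0.00025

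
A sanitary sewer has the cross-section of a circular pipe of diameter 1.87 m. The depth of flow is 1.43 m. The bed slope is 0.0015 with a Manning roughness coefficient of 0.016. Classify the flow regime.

subcritical

For a circular section of diameter D = 1.87 m at depth y = 1.43 m, the central angle is θ = 2 arccos(1 − 2y/D) = 4.257 rad. Then A = (D²/8)(θ − sin θ) = 2.254 m² and P = Dθ/2 = 3.981 m.
Hydraulic radius R = A/P = 2.254/3.981 = 0.5661 m.
V = (1/n) R^(2/3) √S = (1/0.016) × 0.5661^(2/3) × √0.0015 = 1.657 m/s. Hydraulic depth D_h = A/T = 2.254/1.586 = 1.421 m.
Froude number Fr = V/√(g·D_h) = 1.657/√(9.81×1.421) = 0.444, which is less than 1, so the flow is subcritical.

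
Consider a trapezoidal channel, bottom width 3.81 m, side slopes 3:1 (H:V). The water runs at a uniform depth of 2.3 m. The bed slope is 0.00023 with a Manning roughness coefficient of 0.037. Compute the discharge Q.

Q = 12.3 m³/s

With bottom width b = 3.81 m and side slope z = 3: A = (b + zy)y = (3.81 + 3×2.3)×2.3 = 24.63 m²; P = b + 2y√(1+z²) = 3.81 + 2×2.3×3.162 = 18.36 m.
Hydraulic radius R = A/P = 24.63/18.36 = 1.342 m.
Manning's equation: Q = (1/n) A R^(2/3) S^(1/2) = (1/0.037) × 24.63 × 1.342^(2/3) × 0.00023^(1/2) = 12.3 m³/s.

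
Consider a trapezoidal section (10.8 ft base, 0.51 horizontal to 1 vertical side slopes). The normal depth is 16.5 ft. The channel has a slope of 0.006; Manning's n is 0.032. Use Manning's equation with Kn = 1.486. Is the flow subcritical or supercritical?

subcritical

With bottom width b = 10.8 ft and side slope z = 0.51: A = (b + zy)y = (10.8 + 0.51×16.5)×16.5 = 317 ft²; P = b + 2y√(1+z²) = 10.8 + 2×16.5×1.123 = 47.84 ft.
Hydraulic radius R = A/P = 317/47.84 = 6.627 ft.
V = (1.486/n) R^(2/3) √S = (1.486/0.032) × 6.627^(2/3) × √0.006 = 12.69 ft/s. Hydraulic depth D_h = A/T = 317/27.63 = 11.47 ft.
Froude number Fr = V/√(g·D_h) = 12.69/√(32.2×11.47) = 0.66, which is less than 1, so the flow is subcritical.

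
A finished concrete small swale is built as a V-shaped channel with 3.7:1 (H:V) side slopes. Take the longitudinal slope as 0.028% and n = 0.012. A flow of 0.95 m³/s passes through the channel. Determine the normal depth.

Manning's equation rearranged: A R^(2/3) = nQ / (1·√S) = 0.012 × 0.95 / (√0.00028) = 0.6813.
Try y = 0.729 m: A R^(2/3) = 0.9801 — over.
Try y = 0.501 m: A R^(2/3) = 0.3605 — short.
Try y = 0.636 m: A R^(2/3) = 0.6811 — ≈ 0.6813.

y_n = 0.636 m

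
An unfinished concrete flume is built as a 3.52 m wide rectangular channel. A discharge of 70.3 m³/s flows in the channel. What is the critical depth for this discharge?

For a rectangular channel, critical depth y_c = (q²/g)^(1/3) where q = Q/b = 70.3/3.52 = 19.97 m²/s.
So y_c = (19.97²/9.81)^(1/3) = 3.44 m.

y_c = 3.44 m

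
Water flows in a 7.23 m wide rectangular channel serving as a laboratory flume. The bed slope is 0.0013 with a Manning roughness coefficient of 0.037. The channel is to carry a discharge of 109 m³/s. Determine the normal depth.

Manning's equation rearranged: A R^(2/3) = nQ / (1·√S) = 0.037 × 109 / (√0.0013) = 111.9.
At y = 10.1 m: A R^(2/3) = 140.3 — over.
At y = 6.48 m: A R^(2/3) = 82.12 — short.
At y = 8.35 m: A R^(2/3) = 111.9 — ≈ 111.9.

y_n = 8.35 m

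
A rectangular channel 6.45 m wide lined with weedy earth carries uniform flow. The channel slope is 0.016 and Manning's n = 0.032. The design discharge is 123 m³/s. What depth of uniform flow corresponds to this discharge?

y_n = 3.44 m

Manning's equation rearranged: A R^(2/3) = nQ / (1·√S) = 0.032 × 123 / (√0.016) = 31.12.
Trying y = 2.53 m: A R^(2/3) = 20.59 — too small.
Trying y = 3.44 m: A R^(2/3) = 31.16 — ≈ 31.12.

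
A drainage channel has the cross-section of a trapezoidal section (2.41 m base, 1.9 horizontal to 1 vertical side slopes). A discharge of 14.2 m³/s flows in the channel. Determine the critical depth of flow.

y_c = 1.13 m

At critical depth, Q² T / (g A³) = 1, i.e. A³/T = Q²/g = 14.2²/9.81 = 20.55.
Trying y = 1.45 m: A³/T = 53.04 — over.
Trying y = 0.951 m: A³/T = 10.71 — short.
Trying y = 1.13 m: A³/T = 20.37 — ≈ 20.55.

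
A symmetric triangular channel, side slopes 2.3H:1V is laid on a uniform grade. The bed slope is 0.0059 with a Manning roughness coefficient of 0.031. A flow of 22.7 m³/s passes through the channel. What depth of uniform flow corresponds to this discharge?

Manning's equation rearranged: A R^(2/3) = nQ / (1·√S) = 0.031 × 22.7 / (√0.0059) = 9.161.
Trying y = 1.61 m: A R^(2/3) = 4.87 — too small.
Trying y = 2.45 m: A R^(2/3) = 14.92 — too large.
Trying y = 2.04 m: A R^(2/3) = 9.155 — matches.

y_n = 2.04 m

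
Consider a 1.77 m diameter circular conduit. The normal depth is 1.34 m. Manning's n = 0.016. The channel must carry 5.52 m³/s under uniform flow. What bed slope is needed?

For a circular section of diameter D = 1.77 m at depth y = 1.34 m, the central angle is θ = 2 arccos(1 − 2y/D) = 4.222 rad. Then A = (D²/8)(θ − sin θ) = 1.999 m² and P = Dθ/2 = 3.736 m.
Hydraulic radius R = A/P = 1.999/3.736 = 0.5349 m.
From Manning's equation, S = [nQ / (1 A R^(2/3))]² = [0.016 × 5.52 / (1 × 1.999 × 0.5349^(2/3))]² = 0.0045.

S = 0.0045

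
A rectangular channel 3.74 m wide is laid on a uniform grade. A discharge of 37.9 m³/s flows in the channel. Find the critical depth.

For a rectangular channel, critical depth y_c = (q²/g)^(1/3) where q = Q/b = 37.9/3.74 = 10.13 m²/s.
So y_c = (10.13²/9.81)^(1/3) = 2.19 m.

y_c = 2.19 m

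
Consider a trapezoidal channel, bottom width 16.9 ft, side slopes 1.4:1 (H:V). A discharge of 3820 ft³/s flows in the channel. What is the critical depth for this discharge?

y_c = 9.05 ft

At critical depth, Q² T / (g A³) = 1, i.e. A³/T = Q²/g = 3820²/32.2 = 453200.
Try y = 11.3 ft: A³/T = 1041000 — too large.
Try y = 6.21 ft: A³/T = 117100 — too small.
Try y = 9.05 ft: A³/T = 453700 — close enough.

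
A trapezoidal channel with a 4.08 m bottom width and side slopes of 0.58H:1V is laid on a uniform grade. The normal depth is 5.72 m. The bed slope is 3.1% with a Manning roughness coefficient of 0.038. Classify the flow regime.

With bottom width b = 4.08 m and side slope z = 0.58: A = (b + zy)y = (4.08 + 0.58×5.72)×5.72 = 42.31 m²; P = b + 2y√(1+z²) = 4.08 + 2×5.72×1.156 = 17.3 m.
Hydraulic radius R = A/P = 42.31/17.3 = 2.445 m.
V = (1/n) R^(2/3) √S = (1/0.038) × 2.445^(2/3) × √0.031 = 8.41 m/s. Hydraulic depth D_h = A/T = 42.31/10.72 = 3.949 m.
Froude number Fr = V/√(g·D_h) = 8.41/√(9.81×3.949) = 1.35, which is greater than 1, so the flow is supercritical.

supercritical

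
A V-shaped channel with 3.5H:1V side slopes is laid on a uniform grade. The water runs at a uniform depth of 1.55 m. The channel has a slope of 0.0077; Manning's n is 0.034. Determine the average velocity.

V = 2.12 m/s

For a triangular section with side slope z = 3.5: A = zy² = 3.5×1.55² = 8.409 m²; P = 2y√(1+z²) = 2×1.55×3.64 = 11.28 m.
Hydraulic radius R = A/P = 8.409/11.28 = 0.7452 m.
From Manning's equation, V = (1/n) R^(2/3) S^(1/2) = (1/0.034) × 0.7452^(2/3) × 0.0077^(1/2) = 2.12 m/s.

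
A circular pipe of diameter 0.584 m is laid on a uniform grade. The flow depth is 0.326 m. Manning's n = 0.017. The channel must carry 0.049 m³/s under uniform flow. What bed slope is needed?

S = 0.00035

For a circular section of diameter D = 0.584 m at depth y = 0.326 m, the central angle is θ = 2 arccos(1 − 2y/D) = 3.375 rad. Then A = (D²/8)(θ − sin θ) = 0.1537 m² and P = Dθ/2 = 0.9855 m.
Hydraulic radius R = A/P = 0.1537/0.9855 = 0.156 m.
From Manning's equation, S = [nQ / (1 A R^(2/3))]² = [0.017 × 0.049 / (1 × 0.1537 × 0.156^(2/3))]² = 0.00035.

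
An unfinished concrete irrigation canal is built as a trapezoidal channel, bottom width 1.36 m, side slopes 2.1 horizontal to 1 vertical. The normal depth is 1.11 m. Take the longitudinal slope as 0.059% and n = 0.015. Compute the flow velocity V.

V = 1.19 m/s

With bottom width b = 1.36 m and side slope z = 2.1: A = (b + zy)y = (1.36 + 2.1×1.11)×1.11 = 4.097 m²; P = b + 2y√(1+z²) = 1.36 + 2×1.11×2.326 = 6.524 m.
Hydraulic radius R = A/P = 4.097/6.524 = 0.628 m.
From Manning's equation, V = (1/n) R^(2/3) S^(1/2) = (1/0.015) × 0.628^(2/3) × 0.00059^(1/2) = 1.19 m/s.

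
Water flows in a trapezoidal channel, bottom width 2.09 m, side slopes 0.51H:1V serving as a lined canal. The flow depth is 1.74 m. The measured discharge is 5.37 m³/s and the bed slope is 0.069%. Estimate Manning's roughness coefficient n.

With bottom width b = 2.09 m and side slope z = 0.51: A = (b + zy)y = (2.09 + 0.51×1.74)×1.74 = 5.181 m²; P = b + 2y√(1+z²) = 2.09 + 2×1.74×1.123 = 5.996 m.
Hydraulic radius R = A/P = 5.181/5.996 = 0.864 m.
Rearranging Manning's equation: n = (1/Q) A R^(2/3) S^(1/2) = (1/5.37) × 5.181 × 0.864^(2/3) × √0.00069 = 0.023.

n = 0.023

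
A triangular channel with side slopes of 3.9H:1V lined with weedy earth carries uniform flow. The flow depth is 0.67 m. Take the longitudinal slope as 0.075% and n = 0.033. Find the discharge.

Q = 0.686 m³/s

For a triangular section with side slope z = 3.9: A = zy² = 3.9×0.67² = 1.751 m²; P = 2y√(1+z²) = 2×0.67×4.026 = 5.395 m.
Hydraulic radius R = A/P = 1.751/5.395 = 0.3245 m.
Manning's equation: Q = (1/n) A R^(2/3) S^(1/2) = (1/0.033) × 1.751 × 0.3245^(2/3) × 0.00075^(1/2) = 0.686 m³/s.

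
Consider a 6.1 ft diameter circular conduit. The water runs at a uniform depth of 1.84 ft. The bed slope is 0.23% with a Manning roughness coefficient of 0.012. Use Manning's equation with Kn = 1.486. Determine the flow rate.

Q = 45.5 ft³/s

For a circular section of diameter D = 6.1 ft at depth y = 1.84 ft, the central angle is θ = 2 arccos(1 − 2y/D) = 2.326 rad. Then A = (D²/8)(θ − sin θ) = 7.43 ft² and P = Dθ/2 = 7.093 ft.
Hydraulic radius R = A/P = 7.43/7.093 = 1.047 ft.
Manning's equation: Q = (1.486/n) A R^(2/3) S^(1/2) = (1.486/0.012) × 7.43 × 1.047^(2/3) × 0.0023^(1/2) = 45.5 ft³/s.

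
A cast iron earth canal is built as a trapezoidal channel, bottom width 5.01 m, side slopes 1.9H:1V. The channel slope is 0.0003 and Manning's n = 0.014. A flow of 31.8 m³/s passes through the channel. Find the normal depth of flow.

Manning's equation rearranged: A R^(2/3) = nQ / (1·√S) = 0.014 × 31.8 / (√0.0003) = 25.7.
At y = 1.68 m: A R^(2/3) = 14.92 — too small.
At y = 2.22 m: A R^(2/3) = 25.74 — matches.

y_n = 2.22 m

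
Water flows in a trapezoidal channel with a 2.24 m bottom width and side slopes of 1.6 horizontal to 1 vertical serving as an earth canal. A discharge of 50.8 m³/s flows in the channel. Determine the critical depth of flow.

At critical depth, Q² T / (g A³) = 1, i.e. A³/T = Q²/g = 50.8²/9.81 = 263.1.
Trying y = 1.58 m: A³/T = 58.6 — too small.
Trying y = 2.63 m: A³/T = 457.7 — too large.
Trying y = 2.3 m: A³/T = 263 — matches.

y_c = 2.3 m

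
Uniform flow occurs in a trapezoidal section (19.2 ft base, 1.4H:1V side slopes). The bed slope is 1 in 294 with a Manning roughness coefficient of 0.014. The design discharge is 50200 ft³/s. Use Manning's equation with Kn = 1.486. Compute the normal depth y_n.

Manning's equation rearranged: A R^(2/3) = nQ / (1.486·√S) = 0.014 × 50200 / (1.486 × √0.003401) = 8109.
Try y = 31.4 ft: A R^(2/3) = 12370 — high.
Try y = 21.7 ft: A R^(2/3) = 5469 — low.
Try y = 26 ft: A R^(2/3) = 8116 — matches.

y_n = 26 ft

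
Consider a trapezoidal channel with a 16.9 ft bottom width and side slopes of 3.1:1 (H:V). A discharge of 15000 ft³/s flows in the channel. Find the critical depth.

y_c = 14.6 ft

At critical depth, Q² T / (g A³) = 1, i.e. A³/T = Q²/g = 15000²/32.2 = 6988000.
Trying y = 10.7 ft: A³/T = 1847000 — too small.
Trying y = 14.6 ft: A³/T = 6958000 — ≈ 6988000.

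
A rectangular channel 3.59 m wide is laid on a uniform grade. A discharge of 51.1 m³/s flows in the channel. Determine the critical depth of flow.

For a rectangular channel, critical depth y_c = (q²/g)^(1/3) where q = Q/b = 51.1/3.59 = 14.23 m²/s.
So y_c = (14.23²/9.81)^(1/3) = 2.74 m.

y_c = 2.74 m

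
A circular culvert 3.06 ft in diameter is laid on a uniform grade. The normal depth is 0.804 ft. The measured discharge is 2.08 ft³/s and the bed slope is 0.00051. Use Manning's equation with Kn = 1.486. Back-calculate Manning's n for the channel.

For a circular section of diameter D = 3.06 ft at depth y = 0.804 ft, the central angle is θ = 2 arccos(1 − 2y/D) = 2.153 rad. Then A = (D²/8)(θ − sin θ) = 1.542 ft² and P = Dθ/2 = 3.294 ft.
Hydraulic radius R = A/P = 1.542/3.294 = 0.4681 ft.
Rearranging Manning's equation: n = (1.486/Q) A R^(2/3) S^(1/2) = (1.486/2.08) × 1.542 × 0.4681^(2/3) × √0.00051 = 0.015.

n = 0.015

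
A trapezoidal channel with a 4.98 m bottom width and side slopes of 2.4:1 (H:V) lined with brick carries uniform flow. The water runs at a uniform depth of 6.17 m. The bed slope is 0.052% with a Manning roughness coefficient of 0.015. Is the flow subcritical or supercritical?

subcritical

With bottom width b = 4.98 m and side slope z = 2.4: A = (b + zy)y = (4.98 + 2.4×6.17)×6.17 = 122.1 m²; P = b + 2y√(1+z²) = 4.98 + 2×6.17×2.6 = 37.06 m.
Hydraulic radius R = A/P = 122.1/37.06 = 3.294 m.
V = (1/n) R^(2/3) √S = (1/0.015) × 3.294^(2/3) × √0.00052 = 3.366 m/s. Hydraulic depth D_h = A/T = 122.1/34.6 = 3.529 m.
Froude number Fr = V/√(g·D_h) = 3.366/√(9.81×3.529) = 0.572, which is less than 1, so the flow is subcritical.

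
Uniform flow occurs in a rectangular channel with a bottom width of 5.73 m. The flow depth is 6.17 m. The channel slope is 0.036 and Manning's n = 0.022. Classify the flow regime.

supercritical

Flow area A = b·y = 5.73 × 6.17 = 35.35 m². Wetted perimeter P = b + 2y = 5.73 + 2×6.17 = 18.07 m.
Hydraulic radius R = A/P = 35.35/18.07 = 1.957 m.
V = (1/n) R^(2/3) √S = (1/0.022) × 1.957^(2/3) × √0.036 = 13.49 m/s. Hydraulic depth D_h = A/T = 35.35/5.73 = 6.17 m.
Froude number Fr = V/√(g·D_h) = 13.49/√(9.81×6.17) = 1.73, which is greater than 1, so the flow is supercritical.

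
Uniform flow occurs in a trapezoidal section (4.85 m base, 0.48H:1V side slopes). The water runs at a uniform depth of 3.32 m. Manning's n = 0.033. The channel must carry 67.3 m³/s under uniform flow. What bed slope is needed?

S = 0.00511

With bottom width b = 4.85 m and side slope z = 0.48: A = (b + zy)y = (4.85 + 0.48×3.32)×3.32 = 21.39 m²; P = b + 2y√(1+z²) = 4.85 + 2×3.32×1.109 = 12.22 m.
Hydraulic radius R = A/P = 21.39/12.22 = 1.751 m.
From Manning's equation, S = [nQ / (1 A R^(2/3))]² = [0.033 × 67.3 / (1 × 21.39 × 1.751^(2/3))]² = 0.00511.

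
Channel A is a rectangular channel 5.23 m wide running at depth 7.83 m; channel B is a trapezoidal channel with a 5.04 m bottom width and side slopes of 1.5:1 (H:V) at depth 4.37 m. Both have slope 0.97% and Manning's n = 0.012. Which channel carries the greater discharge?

Channel A: Flow area A = b·y = 5.23 × 7.83 = 40.95 m². Wetted perimeter P = b + 2y = 5.23 + 2×7.83 = 20.89 m. Hydraulic radius R = A/P = 40.95/20.89 = 1.96 m. Q_A = (1/0.012)·40.95·1.96^(2/3)·√0.0097 = 526.4 m³/s.
Channel B: With bottom width b = 5.04 m and side slope z = 1.5: A = (b + zy)y = (5.04 + 1.5×4.37)×4.37 = 50.67 m²; P = b + 2y√(1+z²) = 5.04 + 2×4.37×1.803 = 20.8 m. Hydraulic radius R = A/P = 50.67/20.8 = 2.437 m. Q_B = (1/0.012)·50.67·2.437^(2/3)·√0.0097 = 753 m³/s.
Q_A = 526.4 m³/s vs Q_B = 753 m³/s, so channel B carries more.

channel B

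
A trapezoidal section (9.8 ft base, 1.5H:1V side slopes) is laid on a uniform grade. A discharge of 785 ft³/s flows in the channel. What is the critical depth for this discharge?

At critical depth, Q² T / (g A³) = 1, i.e. A³/T = Q²/g = 785²/32.2 = 19140.
At y = 5.45 ft: A³/T = 35950 — high.
At y = 3.25 ft: A³/T = 5549 — low.
At y = 4.6 ft: A³/T = 19210 — close enough.

y_c = 4.6 ft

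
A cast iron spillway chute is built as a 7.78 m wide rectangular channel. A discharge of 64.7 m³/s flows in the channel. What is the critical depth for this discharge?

y_c = 1.92 m

For a rectangular channel, critical depth y_c = (q²/g)^(1/3) where q = Q/b = 64.7/7.78 = 8.316 m²/s.
So y_c = (8.316²/9.81)^(1/3) = 1.92 m.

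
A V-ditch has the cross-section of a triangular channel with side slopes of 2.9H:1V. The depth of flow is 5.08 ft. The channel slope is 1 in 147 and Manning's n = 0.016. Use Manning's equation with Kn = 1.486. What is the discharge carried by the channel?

For a triangular section with side slope z = 2.9: A = zy² = 2.9×5.08² = 74.84 ft²; P = 2y√(1+z²) = 2×5.08×3.068 = 31.17 ft.
Hydraulic radius R = A/P = 74.84/31.17 = 2.401 ft.
Manning's equation: Q = (1.486/n) A R^(2/3) S^(1/2) = (1.486/0.016) × 74.84 × 2.401^(2/3) × 0.006803^(1/2) = 1030 ft³/s.

Q = 1030 ft³/s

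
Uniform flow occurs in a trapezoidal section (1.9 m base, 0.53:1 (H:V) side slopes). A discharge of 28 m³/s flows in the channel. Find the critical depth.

y_c = 2.26 m

At critical depth, Q² T / (g A³) = 1, i.e. A³/T = Q²/g = 28²/9.81 = 79.92.
Trying y = 1.72 m: A³/T = 30.38 — too small.
Trying y = 2.71 m: A³/T = 154.9 — too large.
Trying y = 2.26 m: A³/T = 79.88 — ≈ 79.92.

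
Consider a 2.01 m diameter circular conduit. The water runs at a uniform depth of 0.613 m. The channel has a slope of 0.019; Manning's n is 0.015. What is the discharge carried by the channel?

Q = 3.73 m³/s

For a circular section of diameter D = 2.01 m at depth y = 0.613 m, the central angle is θ = 2 arccos(1 − 2y/D) = 2.34 rad. Then A = (D²/8)(θ − sin θ) = 0.8191 m² and P = Dθ/2 = 2.352 m.
Hydraulic radius R = A/P = 0.8191/2.352 = 0.3483 m.
Manning's equation: Q = (1/n) A R^(2/3) S^(1/2) = (1/0.015) × 0.8191 × 0.3483^(2/3) × 0.019^(1/2) = 3.73 m³/s.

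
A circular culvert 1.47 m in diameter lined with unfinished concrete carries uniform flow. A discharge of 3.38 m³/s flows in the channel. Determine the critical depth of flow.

At critical depth, Q² T / (g A³) = 1, i.e. A³/T = Q²/g = 3.38²/9.81 = 1.165.
Trying y = 1.08 m: A³/T = 1.839 — over.
Trying y = 0.776 m: A³/T = 0.5114 — short.
Trying y = 0.962 m: A³/T = 1.166 — matches.

y_c = 0.962 m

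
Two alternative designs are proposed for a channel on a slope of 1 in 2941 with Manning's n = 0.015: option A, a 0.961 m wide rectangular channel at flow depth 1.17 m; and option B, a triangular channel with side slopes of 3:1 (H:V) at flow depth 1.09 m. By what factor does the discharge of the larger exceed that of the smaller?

4.19

Channel A: Flow area A = b·y = 0.961 × 1.17 = 1.124 m². Wetted perimeter P = b + 2y = 0.961 + 2×1.17 = 3.301 m. Hydraulic radius R = A/P = 1.124/3.301 = 0.3406 m. Q_A = (1/0.015)·1.124·0.3406^(2/3)·√0.00034 = 0.6741 m³/s.
Channel B: For a triangular section with side slope z = 3: A = zy² = 3×1.09² = 3.564 m²; P = 2y√(1+z²) = 2×1.09×3.162 = 6.894 m. Hydraulic radius R = A/P = 3.564/6.894 = 0.517 m. Q_B = (1/0.015)·3.564·0.517^(2/3)·√0.00034 = 2.823 m³/s.
The larger discharge is 2.823 m³/s and the smaller is 0.6741 m³/s; the ratio is 4.19.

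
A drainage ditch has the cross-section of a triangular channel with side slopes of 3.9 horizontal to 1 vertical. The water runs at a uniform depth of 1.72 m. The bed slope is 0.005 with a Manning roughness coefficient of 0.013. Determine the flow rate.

Q = 55.6 m³/s

For a triangular section with side slope z = 3.9: A = zy² = 3.9×1.72² = 11.54 m²; P = 2y√(1+z²) = 2×1.72×4.026 = 13.85 m.
Hydraulic radius R = A/P = 11.54/13.85 = 0.8331 m.
Manning's equation: Q = (1/n) A R^(2/3) S^(1/2) = (1/0.013) × 11.54 × 0.8331^(2/3) × 0.005^(1/2) = 55.6 m³/s.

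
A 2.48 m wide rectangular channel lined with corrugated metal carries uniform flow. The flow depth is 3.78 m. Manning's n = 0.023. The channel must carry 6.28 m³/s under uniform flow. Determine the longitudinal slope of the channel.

Flow area A = b·y = 2.48 × 3.78 = 9.374 m². Wetted perimeter P = b + 2y = 2.48 + 2×3.78 = 10.04 m.
Hydraulic radius R = A/P = 9.374/10.04 = 0.9337 m.
From Manning's equation, S = [nQ / (1 A R^(2/3))]² = [0.023 × 6.28 / (1 × 9.374 × 0.9337^(2/3))]² = 0.00026.

S = 0.00026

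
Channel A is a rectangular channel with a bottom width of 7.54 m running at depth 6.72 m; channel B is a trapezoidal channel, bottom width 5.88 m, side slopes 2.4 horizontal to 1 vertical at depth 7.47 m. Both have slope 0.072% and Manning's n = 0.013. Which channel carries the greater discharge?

channel B

Channel A: Flow area A = b·y = 7.54 × 6.72 = 50.67 m². Wetted perimeter P = b + 2y = 7.54 + 2×6.72 = 20.98 m. Hydraulic radius R = A/P = 50.67/20.98 = 2.415 m. Q_A = (1/0.013)·50.67·2.415^(2/3)·√0.00072 = 188.3 m³/s.
Channel B: With bottom width b = 5.88 m and side slope z = 2.4: A = (b + zy)y = (5.88 + 2.4×7.47)×7.47 = 177.8 m²; P = b + 2y√(1+z²) = 5.88 + 2×7.47×2.6 = 44.72 m. Hydraulic radius R = A/P = 177.8/44.72 = 3.977 m. Q_B = (1/0.013)·177.8·3.977^(2/3)·√0.00072 = 921.4 m³/s.
Q_A = 188.3 m³/s vs Q_B = 921.4 m³/s, so channel B carries more.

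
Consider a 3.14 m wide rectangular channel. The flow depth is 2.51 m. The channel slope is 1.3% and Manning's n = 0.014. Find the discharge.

Q = 62.7 m³/s

Flow area A = b·y = 3.14 × 2.51 = 7.881 m². Wetted perimeter P = b + 2y = 3.14 + 2×2.51 = 8.16 m.
Hydraulic radius R = A/P = 7.881/8.16 = 0.9659 m.
Manning's equation: Q = (1/n) A R^(2/3) S^(1/2) = (1/0.014) × 7.881 × 0.9659^(2/3) × 0.013^(1/2) = 62.7 m³/s.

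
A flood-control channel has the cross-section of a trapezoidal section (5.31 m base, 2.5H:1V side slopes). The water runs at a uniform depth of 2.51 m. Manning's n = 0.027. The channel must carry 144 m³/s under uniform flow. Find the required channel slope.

With bottom width b = 5.31 m and side slope z = 2.5: A = (b + zy)y = (5.31 + 2.5×2.51)×2.51 = 29.08 m²; P = b + 2y√(1+z²) = 5.31 + 2×2.51×2.693 = 18.83 m.
Hydraulic radius R = A/P = 29.08/18.83 = 1.545 m.
From Manning's equation, S = [nQ / (1 A R^(2/3))]² = [0.027 × 144 / (1 × 29.08 × 1.545^(2/3))]² = 0.01.

S = 0.01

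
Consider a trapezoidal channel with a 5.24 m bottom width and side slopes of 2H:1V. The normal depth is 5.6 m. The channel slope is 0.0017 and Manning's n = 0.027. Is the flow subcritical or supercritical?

With bottom width b = 5.24 m and side slope z = 2: A = (b + zy)y = (5.24 + 2×5.6)×5.6 = 92.06 m²; P = b + 2y√(1+z²) = 5.24 + 2×5.6×2.236 = 30.28 m.
Hydraulic radius R = A/P = 92.06/30.28 = 3.04 m.
V = (1/n) R^(2/3) √S = (1/0.027) × 3.04^(2/3) × √0.0017 = 3.205 m/s. Hydraulic depth D_h = A/T = 92.06/27.64 = 3.331 m.
Froude number Fr = V/√(g·D_h) = 3.205/√(9.81×3.331) = 0.561, which is less than 1, so the flow is subcritical.

subcritical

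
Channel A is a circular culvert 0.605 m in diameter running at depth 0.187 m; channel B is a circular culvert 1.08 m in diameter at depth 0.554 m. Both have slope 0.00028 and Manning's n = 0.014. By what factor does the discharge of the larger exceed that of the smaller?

11.8

Channel A: For a circular section of diameter D = 0.605 m at depth y = 0.187 m, the central angle is θ = 2 arccos(1 − 2y/D) = 2.358 rad. Then A = (D²/8)(θ − sin θ) = 0.0756 m² and P = Dθ/2 = 0.7133 m. Hydraulic radius R = A/P = 0.0756/0.7133 = 0.106 m. Q_A = (1/0.014)·0.0756·0.106^(2/3)·√0.00028 = 0.02024 m³/s.
Channel B: For a circular section of diameter D = 1.08 m at depth y = 0.554 m, the central angle is θ = 2 arccos(1 − 2y/D) = 3.193 rad. Then A = (D²/8)(θ − sin θ) = 0.4732 m² and P = Dθ/2 = 1.724 m. Hydraulic radius R = A/P = 0.4732/1.724 = 0.2744 m. Q_B = (1/0.014)·0.4732·0.2744^(2/3)·√0.00028 = 0.2388 m³/s.
The larger discharge is 0.2388 m³/s and the smaller is 0.02024 m³/s; the ratio is 11.8.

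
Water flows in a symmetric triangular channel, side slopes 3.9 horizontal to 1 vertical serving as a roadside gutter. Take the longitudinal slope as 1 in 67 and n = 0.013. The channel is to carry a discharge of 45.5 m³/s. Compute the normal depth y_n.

Manning's equation rearranged: A R^(2/3) = nQ / (1·√S) = 0.013 × 45.5 / (√0.01493) = 4.842.
Try y = 0.886 m: A R^(2/3) = 1.742 — low.
Try y = 1.3 m: A R^(2/3) = 4.842 — close enough.

y_n = 1.3 m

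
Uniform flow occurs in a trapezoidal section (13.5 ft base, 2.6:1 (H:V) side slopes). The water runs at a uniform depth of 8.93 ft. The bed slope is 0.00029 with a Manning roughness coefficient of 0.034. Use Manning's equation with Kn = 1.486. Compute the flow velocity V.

V = 2.23 ft/s

With bottom width b = 13.5 ft and side slope z = 2.6: A = (b + zy)y = (13.5 + 2.6×8.93)×8.93 = 327.9 ft²; P = b + 2y√(1+z²) = 13.5 + 2×8.93×2.786 = 63.25 ft.
Hydraulic radius R = A/P = 327.9/63.25 = 5.184 ft.
From Manning's equation, V = (1.486/n) R^(2/3) S^(1/2) = (1.486/0.034) × 5.184^(2/3) × 0.00029^(1/2) = 2.23 ft/s.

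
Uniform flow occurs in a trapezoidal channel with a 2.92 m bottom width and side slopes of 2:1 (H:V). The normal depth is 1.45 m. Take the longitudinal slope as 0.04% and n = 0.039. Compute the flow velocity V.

V = 0.477 m/s

With bottom width b = 2.92 m and side slope z = 2: A = (b + zy)y = (2.92 + 2×1.45)×1.45 = 8.439 m²; P = b + 2y√(1+z²) = 2.92 + 2×1.45×2.236 = 9.405 m.
Hydraulic radius R = A/P = 8.439/9.405 = 0.8973 m.
From Manning's equation, V = (1/n) R^(2/3) S^(1/2) = (1/0.039) × 0.8973^(2/3) × 0.0004^(1/2) = 0.477 m/s.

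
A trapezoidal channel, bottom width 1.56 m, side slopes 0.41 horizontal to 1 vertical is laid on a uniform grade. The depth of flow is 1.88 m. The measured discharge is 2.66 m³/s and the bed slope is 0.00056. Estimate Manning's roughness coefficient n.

n = 0.033

With bottom width b = 1.56 m and side slope z = 0.41: A = (b + zy)y = (1.56 + 0.41×1.88)×1.88 = 4.382 m²; P = b + 2y√(1+z²) = 1.56 + 2×1.88×1.081 = 5.624 m.
Hydraulic radius R = A/P = 4.382/5.624 = 0.7792 m.
Rearranging Manning's equation: n = (1/Q) A R^(2/3) S^(1/2) = (1/2.66) × 4.382 × 0.7792^(2/3) × √0.00056 = 0.033.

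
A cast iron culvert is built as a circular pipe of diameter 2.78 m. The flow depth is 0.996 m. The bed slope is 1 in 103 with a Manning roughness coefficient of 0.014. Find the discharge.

Q = 9.21 m³/s

For a circular section of diameter D = 2.78 m at depth y = 0.996 m, the central angle is θ = 2 arccos(1 − 2y/D) = 2.567 rad. Then A = (D²/8)(θ − sin θ) = 1.954 m² and P = Dθ/2 = 3.568 m.
Hydraulic radius R = A/P = 1.954/3.568 = 0.5478 m.
Manning's equation: Q = (1/n) A R^(2/3) S^(1/2) = (1/0.014) × 1.954 × 0.5478^(2/3) × 0.009709^(1/2) = 9.21 m³/s.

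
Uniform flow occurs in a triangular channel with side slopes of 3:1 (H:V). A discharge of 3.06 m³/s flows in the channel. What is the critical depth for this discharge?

At critical depth, Q² T / (g A³) = 1, i.e. A³/T = Q²/g = 3.06²/9.81 = 0.9545.
Trying y = 0.911 m: A³/T = 2.824 — over.
Trying y = 0.562 m: A³/T = 0.2523 — short.
Trying y = 0.733 m: A³/T = 0.9522 — close enough.

y_c = 0.733 m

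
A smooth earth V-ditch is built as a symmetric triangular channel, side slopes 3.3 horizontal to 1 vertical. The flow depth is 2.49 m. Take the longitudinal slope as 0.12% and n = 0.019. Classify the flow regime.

subcritical

For a triangular section with side slope z = 3.3: A = zy² = 3.3×2.49² = 20.46 m²; P = 2y√(1+z²) = 2×2.49×3.448 = 17.17 m.
Hydraulic radius R = A/P = 20.46/17.17 = 1.191 m.
V = (1/n) R^(2/3) √S = (1/0.019) × 1.191^(2/3) × √0.0012 = 2.049 m/s. Hydraulic depth D_h = A/T = 20.46/16.43 = 1.245 m.
Froude number Fr = V/√(g·D_h) = 2.049/√(9.81×1.245) = 0.586, which is less than 1, so the flow is subcritical.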